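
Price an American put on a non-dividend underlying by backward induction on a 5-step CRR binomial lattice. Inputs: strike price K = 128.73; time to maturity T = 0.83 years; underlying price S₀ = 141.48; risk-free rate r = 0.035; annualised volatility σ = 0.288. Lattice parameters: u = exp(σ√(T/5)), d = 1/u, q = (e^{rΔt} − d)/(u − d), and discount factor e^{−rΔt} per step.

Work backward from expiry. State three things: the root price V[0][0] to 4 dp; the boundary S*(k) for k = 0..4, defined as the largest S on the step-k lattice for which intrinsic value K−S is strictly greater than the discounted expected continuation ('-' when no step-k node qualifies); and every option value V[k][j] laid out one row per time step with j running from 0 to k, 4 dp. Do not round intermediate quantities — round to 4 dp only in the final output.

Δt=0.16600, u=1.12450, d=0.88928, q=0.49547, disc=e^(-rΔt)=0.99421
k=5 terminal: V=max(K-S,0) → 50.0446 29.2320 2.9143 0.0000 0.0000 0.0000
k=4: j=0 S=88.4819 intr=40.2481 cont=39.5024 V=40.2481[EX]; j=1 S=111.8857 intr=16.8443 cont=16.0985 V=16.8443[EX]; j=2 S=141.4800 intr=0.0000 cont=1.4618 V=1.4618[hold]; j=3 S=178.9021 intr=0.0000 cont=0.0000 V=0.0000[hold]; j=4 S=226.2225 intr=0.0000 cont=0.0000 V=0.0000[hold]  S*(4)=111.8857
k=3: j=0 S=99.4980 intr=29.2320 cont=28.4862 V=29.2320[EX]; j=1 S=125.8157 intr=2.9143 cont=9.1693 V=9.1693[hold]; j=2 S=159.0945 intr=0.0000 cont=0.7333 V=0.7333[hold]; j=3 S=201.1757 intr=0.0000 cont=0.0000 V=0.0000[hold]  S*(3)=99.4980
k=2: j=0 S=111.8857 intr=16.8443 cont=19.1797 V=19.1797[hold]; j=1 S=141.4800 intr=0.0000 cont=4.9606 V=4.9606[hold]; j=2 S=178.9021 intr=0.0000 cont=0.3678 V=0.3678[hold]  S*(2)=-
k=1: j=0 S=125.8157 intr=2.9143 cont=12.0643 V=12.0643[hold]; j=1 S=159.0945 intr=0.0000 cont=2.6694 V=2.6694[hold]  S*(1)=-
k=0: j=0 S=141.4800 intr=0.0000 cont=7.3665 V=7.3665[hold]  S*(0)=-

price = 7.3665
boundary = - - - 99.4980 111.8857
tree:
7.3665
12.0643 2.6694
19.1797 4.9606 0.3678
29.2320 9.1693 0.7333 0.0000
40.2481 16.8443 1.4618 0.0000 0.0000
50.0446 29.2320 2.9143 0.0000 0.0000 0.0000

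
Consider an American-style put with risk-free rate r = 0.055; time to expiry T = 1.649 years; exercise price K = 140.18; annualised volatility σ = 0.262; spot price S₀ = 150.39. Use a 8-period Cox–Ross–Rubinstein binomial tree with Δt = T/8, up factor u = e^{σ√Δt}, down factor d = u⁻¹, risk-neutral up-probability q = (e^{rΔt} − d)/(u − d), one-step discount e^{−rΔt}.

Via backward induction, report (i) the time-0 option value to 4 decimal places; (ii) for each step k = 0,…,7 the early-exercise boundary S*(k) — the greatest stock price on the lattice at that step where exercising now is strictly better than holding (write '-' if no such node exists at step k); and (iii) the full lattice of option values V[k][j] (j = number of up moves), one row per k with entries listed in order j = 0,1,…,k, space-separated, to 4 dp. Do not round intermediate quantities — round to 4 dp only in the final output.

Δt=0.20613  u=1.12631  d=0.88785  q=0.51811  discount=0.98873
step 8 (expiry): payoffs max(K−S,0) = 82.1113 66.5150 46.7297 21.6305 0.0000 0.0000 0.0000 0.0000 0.0000
step 7: (k=7,j=0): S=65.4036, (K−S)⁺=74.7764, hold=73.1961 ⇒ V=74.7764 exercise | (k=7,j=1): S=82.9700, (K−S)⁺=57.2100, hold=55.6298 ⇒ V=57.2100 exercise | (k=7,j=2): S=105.2544, (K−S)⁺=34.9256, hold=33.3454 ⇒ V=34.9256 exercise | (k=7,j=3): S=133.5240, (K−S)⁺=6.6560, hold=10.3060 ⇒ V=10.3060 continue | (k=7,j=4): S=169.3864, (K−S)⁺=0.0000, hold=0.0000 ⇒ V=0.0000 continue | (k=7,j=5): S=214.8809, (K−S)⁺=0.0000, hold=0.0000 ⇒ V=0.0000 continue | (k=7,j=6): S=272.5944, (K−S)⁺=0.0000, hold=0.0000 ⇒ V=0.0000 continue | (k=7,j=7): S=345.8088, (K−S)⁺=0.0000, hold=0.0000 ⇒ V=0.0000 continue  boundary S*=105.2544
step 6: (k=6,j=0): S=73.6650, (K−S)⁺=66.5150, hold=64.9347 ⇒ V=66.5150 exercise | (k=6,j=1): S=93.4503, (K−S)⁺=46.7297, hold=45.1495 ⇒ V=46.7297 exercise | (k=6,j=2): S=118.5495, (K−S)⁺=21.6305, hold=21.9201 ⇒ V=21.9201 continue | (k=6,j=3): S=150.3900, (K−S)⁺=0.0000, hold=4.9104 ⇒ V=4.9104 continue | (k=6,j=4): S=190.7823, (K−S)⁺=0.0000, hold=0.0000 ⇒ V=0.0000 continue | (k=6,j=5): S=242.0234, (K−S)⁺=0.0000, hold=0.0000 ⇒ V=0.0000 continue | (k=6,j=6): S=307.0269, (K−S)⁺=0.0000, hold=0.0000 ⇒ V=0.0000 continue  boundary S*=93.4503
step 5: (k=5,j=0): S=82.9700, (K−S)⁺=57.2100, hold=55.6298 ⇒ V=57.2100 exercise | (k=5,j=1): S=105.2544, (K−S)⁺=34.9256, hold=33.4937 ⇒ V=34.9256 exercise | (k=5,j=2): S=133.5240, (K−S)⁺=6.6560, hold=12.9594 ⇒ V=12.9594 continue | (k=5,j=3): S=169.3864, (K−S)⁺=0.0000, hold=2.3396 ⇒ V=2.3396 continue | (k=5,j=4): S=214.8809, (K−S)⁺=0.0000, hold=0.0000 ⇒ V=0.0000 continue | (k=5,j=5): S=272.5944, (K−S)⁺=0.0000, hold=0.0000 ⇒ V=0.0000 continue  boundary S*=105.2544
step 4: (k=4,j=0): S=93.4503, (K−S)⁺=46.7297, hold=45.1495 ⇒ V=46.7297 exercise | (k=4,j=1): S=118.5495, (K−S)⁺=21.6305, hold=23.2793 ⇒ V=23.2793 continue | (k=4,j=2): S=150.3900, (K−S)⁺=0.0000, hold=7.3731 ⇒ V=7.3731 continue | (k=4,j=3): S=190.7823, (K−S)⁺=0.0000, hold=1.1147 ⇒ V=1.1147 continue | (k=4,j=4): S=242.0234, (K−S)⁺=0.0000, hold=0.0000 ⇒ V=0.0000 continue  boundary S*=93.4503
step 3: (k=3,j=0): S=105.2544, (K−S)⁺=34.9256, hold=34.1900 ⇒ V=34.9256 exercise | (k=3,j=1): S=133.5240, (K−S)⁺=6.6560, hold=14.8686 ⇒ V=14.8686 continue | (k=3,j=2): S=169.3864, (K−S)⁺=0.0000, hold=4.0840 ⇒ V=4.0840 continue | (k=3,j=3): S=214.8809, (K−S)⁺=0.0000, hold=0.5311 ⇒ V=0.5311 continue  boundary S*=105.2544
step 2: (k=2,j=0): S=118.5495, (K−S)⁺=21.6305, hold=24.2573 ⇒ V=24.2573 continue | (k=2,j=1): S=150.3900, (K−S)⁺=0.0000, hold=9.1764 ⇒ V=9.1764 continue | (k=2,j=2): S=190.7823, (K−S)⁺=0.0000, hold=2.2179 ⇒ V=2.2179 continue  boundary S*=-
step 1: (k=1,j=0): S=133.5240, (K−S)⁺=6.6560, hold=16.2584 ⇒ V=16.2584 continue | (k=1,j=1): S=169.3864, (K−S)⁺=0.0000, hold=5.5084 ⇒ V=5.5084 continue  boundary S*=-
step 0: (k=0,j=0): S=150.3900, (K−S)⁺=0.0000, hold=10.5682 ⇒ V=10.5682 continue  boundary S*=-

price = 10.5682
boundary = - - - 105.2544 93.4503 105.2544 93.4503 105.2544
tree:
10.5682
16.2584 5.5084
24.2573 9.1764 2.2179
34.9256 14.8686 4.0840 0.5311
46.7297 23.2793 7.3731 1.1147 0.0000
57.2100 34.9256 12.9594 2.3396 0.0000 0.0000
66.5150 46.7297 21.9201 4.9104 0.0000 0.0000 0.0000
74.7764 57.2100 34.9256 10.3060 0.0000 0.0000 0.0000 0.0000
82.1113 66.5150 46.7297 21.6305 0.0000 0.0000 0.0000 0.0000 0.0000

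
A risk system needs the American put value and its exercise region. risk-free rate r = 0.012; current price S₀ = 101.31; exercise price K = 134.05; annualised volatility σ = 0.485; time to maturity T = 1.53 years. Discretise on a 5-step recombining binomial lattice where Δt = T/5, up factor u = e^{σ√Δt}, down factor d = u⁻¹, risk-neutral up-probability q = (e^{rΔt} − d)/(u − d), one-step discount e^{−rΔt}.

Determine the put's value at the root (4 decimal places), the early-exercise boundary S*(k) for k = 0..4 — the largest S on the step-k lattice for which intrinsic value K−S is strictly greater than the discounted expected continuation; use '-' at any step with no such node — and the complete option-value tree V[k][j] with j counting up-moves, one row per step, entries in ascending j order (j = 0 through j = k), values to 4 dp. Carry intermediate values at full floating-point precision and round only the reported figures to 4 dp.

Δt=0.30600  u=1.30772  d=0.76469  q=0.44010  discount=0.99633
step 5 (expiry): payoffs max(K−S,0) = 107.5607 88.7495 56.5796 1.5644 0.0000 0.0000
step 4: (k=4,j=0): S=34.6407, (K−S)⁺=99.4093, hold=98.9179 ⇒ V=99.4093 exercise | (k=4,j=1): S=59.2406, (K−S)⁺=74.8094, hold=74.3180 ⇒ V=74.8094 exercise | (k=4,j=2): S=101.3100, (K−S)⁺=32.7400, hold=32.2487 ⇒ V=32.7400 exercise | (k=4,j=3): S=173.2547, (K−S)⁺=0.0000, hold=0.8727 ⇒ V=0.8727 continue | (k=4,j=4): S=296.2904, (K−S)⁺=0.0000, hold=0.0000 ⇒ V=0.0000 continue  boundary S*=101.3100
step 3: (k=3,j=0): S=45.3005, (K−S)⁺=88.7495, hold=88.2581 ⇒ V=88.7495 exercise | (k=3,j=1): S=77.4704, (K−S)⁺=56.5796, hold=56.0882 ⇒ V=56.5796 exercise | (k=3,j=2): S=132.4856, (K−S)⁺=1.5644, hold=18.6466 ⇒ V=18.6466 continue | (k=3,j=3): S=226.5694, (K−S)⁺=0.0000, hold=0.4868 ⇒ V=0.4868 continue  boundary S*=77.4704
step 2: (k=2,j=0): S=59.2406, (K−S)⁺=74.8094, hold=74.3180 ⇒ V=74.8094 exercise | (k=2,j=1): S=101.3100, (K−S)⁺=32.7400, hold=39.7390 ⇒ V=39.7390 continue | (k=2,j=2): S=173.2547, (K−S)⁺=0.0000, hold=10.6154 ⇒ V=10.6154 continue  boundary S*=59.2406
step 1: (k=1,j=0): S=77.4704, (K−S)⁺=56.5796, hold=59.1572 ⇒ V=59.1572 continue | (k=1,j=1): S=132.4856, (K−S)⁺=1.5644, hold=26.8230 ⇒ V=26.8230 continue  boundary S*=-
step 0: (k=0,j=0): S=101.3100, (K−S)⁺=32.7400, hold=44.7622 ⇒ V=44.7622 continue  boundary S*=-

price = 44.7622
boundary = - - 59.2406 77.4704 101.3100
tree:
44.7622
59.1572 26.8230
74.8094 39.7390 10.6154
88.7495 56.5796 18.6466 0.4868
99.4093 74.8094 32.7400 0.8727 0.0000
107.5607 88.7495 56.5796 1.5644 0.0000 0.0000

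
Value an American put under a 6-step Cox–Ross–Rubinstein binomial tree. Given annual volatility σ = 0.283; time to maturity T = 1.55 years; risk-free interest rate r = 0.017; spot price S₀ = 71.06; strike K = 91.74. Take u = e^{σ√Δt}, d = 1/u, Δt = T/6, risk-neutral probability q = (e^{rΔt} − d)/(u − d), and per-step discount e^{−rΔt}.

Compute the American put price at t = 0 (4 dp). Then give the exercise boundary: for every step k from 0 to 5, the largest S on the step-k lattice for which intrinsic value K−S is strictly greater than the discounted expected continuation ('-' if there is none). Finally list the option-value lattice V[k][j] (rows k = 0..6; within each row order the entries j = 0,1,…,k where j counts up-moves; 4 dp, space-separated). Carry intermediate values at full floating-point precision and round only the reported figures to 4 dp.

Δt=0.25833, u=1.15470, d=0.86603, q=0.47935, disc=e^(-rΔt)=0.99562
k=6 terminal: V=max(K-S,0) → 61.7612 51.7684 38.4448 20.6800 0.0000 0.0000 0.0000
k=5: j=0 S=34.6165 intr=57.1235 cont=56.7215 V=57.1235[EX]; j=1 S=46.1551 intr=45.5849 cont=45.1829 V=45.5849[EX]; j=2 S=61.5399 intr=30.2001 cont=29.7981 V=30.2001[EX]; j=3 S=82.0529 intr=9.6871 cont=10.7199 V=10.7199[hold]; j=4 S=109.4034 intr=0.0000 cont=0.0000 V=0.0000[hold]; j=5 S=145.8706 intr=0.0000 cont=0.0000 V=0.0000[hold]  S*(5)=61.5399
k=4: j=0 S=39.9716 intr=51.7684 cont=51.3664 V=51.7684[EX]; j=1 S=53.2952 intr=38.4448 cont=38.0428 V=38.4448[EX]; j=2 S=71.0600 intr=20.6800 cont=20.7709 V=20.7709[hold]; j=3 S=94.7463 intr=0.0000 cont=5.5569 V=5.5569[hold]; j=4 S=126.3279 intr=0.0000 cont=0.0000 V=0.0000[hold]  S*(4)=53.2952
k=3: j=0 S=46.1551 intr=45.5849 cont=45.1829 V=45.5849[EX]; j=1 S=61.5399 intr=30.2001 cont=29.8415 V=30.2001[EX]; j=2 S=82.0529 intr=9.6871 cont=13.4190 V=13.4190[hold]; j=3 S=109.4034 intr=0.0000 cont=2.8805 V=2.8805[hold]  S*(3)=61.5399
k=2: j=0 S=53.2952 intr=38.4448 cont=38.0428 V=38.4448[EX]; j=1 S=71.0600 intr=20.6800 cont=22.0590 V=22.0590[hold]; j=2 S=94.7463 intr=0.0000 cont=8.3307 V=8.3307[hold]  S*(2)=53.2952
k=1: j=0 S=61.5399 intr=30.2001 cont=30.4562 V=30.4562[hold]; j=1 S=82.0529 intr=9.6871 cont=15.4105 V=15.4105[hold]  S*(1)=-
k=0: j=0 S=71.0600 intr=20.6800 cont=23.1422 V=23.1422[hold]  S*(0)=-

price = 23.1422
boundary = - - 53.2952 61.5399 53.2952 61.5399
tree:
23.1422
30.4562 15.4105
38.4448 22.0590 8.3307
45.5849 30.2001 13.4190 2.8805
51.7684 38.4448 20.7709 5.5569 0.0000
57.1235 45.5849 30.2001 10.7199 0.0000 0.0000
61.7612 51.7684 38.4448 20.6800 0.0000 0.0000 0.0000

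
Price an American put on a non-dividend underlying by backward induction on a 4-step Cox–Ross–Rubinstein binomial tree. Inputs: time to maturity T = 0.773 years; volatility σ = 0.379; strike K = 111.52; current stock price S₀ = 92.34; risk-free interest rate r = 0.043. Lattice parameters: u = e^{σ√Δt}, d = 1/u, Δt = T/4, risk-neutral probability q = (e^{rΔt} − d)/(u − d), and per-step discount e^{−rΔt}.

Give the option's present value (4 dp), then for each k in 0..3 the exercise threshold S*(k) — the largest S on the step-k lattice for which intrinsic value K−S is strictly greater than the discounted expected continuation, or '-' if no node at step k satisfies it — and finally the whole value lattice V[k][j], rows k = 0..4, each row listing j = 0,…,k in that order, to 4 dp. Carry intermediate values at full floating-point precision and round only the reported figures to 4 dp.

params: Δt=0.19325 u=1.18129 d=0.84653 q=0.48337 e^(-rΔt)=0.99172
t_4 payoffs: 64.1002 45.3479 19.1800 0.0000 0.0000
t_3: node(3,0) S=56.0167 payoff=55.5033 vs cont=54.5804 → 55.5033 [stop]  node(3,1) S=78.1686 payoff=33.3514 vs cont=32.4285 → 33.3514 [stop]  node(3,2) S=109.0806 payoff=2.4394 vs cont=9.8270 → 9.8270 [wait]  node(3,3) S=152.2167 payoff=0.0000 vs cont=0.0000 → 0.0000 [wait]  ⇒ S*(3)=78.1686
t_2: node(2,0) S=66.1721 payoff=45.3479 vs cont=44.4250 → 45.3479 [stop]  node(2,1) S=92.3400 payoff=19.1800 vs cont=21.7985 → 21.7985 [wait]  node(2,2) S=128.8560 payoff=0.0000 vs cont=5.0349 → 5.0349 [wait]  ⇒ S*(2)=66.1721
t_1: node(1,0) S=78.1686 payoff=33.3514 vs cont=33.6837 → 33.6837 [wait]  node(1,1) S=109.0806 payoff=2.4394 vs cont=13.5821 → 13.5821 [wait]  ⇒ S*(1)=-
t_0: node(0,0) S=92.3400 payoff=19.1800 vs cont=23.7689 → 23.7689 [wait]  ⇒ S*(0)=-

price = 23.7689
boundary = - - 66.1721 78.1686
tree:
23.7689
33.6837 13.5821
45.3479 21.7985 5.0349
55.5033 33.3514 9.8270 0.0000
64.1002 45.3479 19.1800 0.0000 0.0000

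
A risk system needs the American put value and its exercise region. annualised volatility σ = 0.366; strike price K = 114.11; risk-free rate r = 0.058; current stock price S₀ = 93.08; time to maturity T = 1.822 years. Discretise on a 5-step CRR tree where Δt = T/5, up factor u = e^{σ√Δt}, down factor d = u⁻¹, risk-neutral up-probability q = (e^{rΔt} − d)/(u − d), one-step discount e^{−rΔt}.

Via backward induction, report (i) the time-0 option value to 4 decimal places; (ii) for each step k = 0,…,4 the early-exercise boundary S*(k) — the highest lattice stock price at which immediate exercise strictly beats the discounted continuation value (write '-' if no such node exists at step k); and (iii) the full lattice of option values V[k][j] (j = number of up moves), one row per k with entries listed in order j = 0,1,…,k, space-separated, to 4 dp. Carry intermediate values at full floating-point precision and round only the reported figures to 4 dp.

params: Δt=0.36440 u=1.24725 d=0.80177 q=0.49294 e^(-rΔt)=0.97909
t_5 payoffs: 83.2713 66.1367 39.4816 0.0000 0.0000 0.0000
t_4: node(4,0) S=38.4634 payoff=75.6466 vs cont=73.2602 → 75.6466 [stop]  node(4,1) S=59.8346 payoff=54.2754 vs cont=51.8890 → 54.2754 [stop]  node(4,2) S=93.0800 payoff=21.0300 vs cont=19.6009 → 21.0300 [stop]  node(4,3) S=144.7974 payoff=0.0000 vs cont=0.0000 → 0.0000 [wait]  node(4,4) S=225.2500 payoff=0.0000 vs cont=0.0000 → 0.0000 [wait]  ⇒ S*(4)=93.0800
t_3: node(3,0) S=47.9733 payoff=66.1367 vs cont=63.7502 → 66.1367 [stop]  node(3,1) S=74.6284 payoff=39.4816 vs cont=37.0951 → 39.4816 [stop]  node(3,2) S=116.0937 payoff=0.0000 vs cont=10.4405 → 10.4405 [wait]  node(3,3) S=180.5979 payoff=0.0000 vs cont=0.0000 → 0.0000 [wait]  ⇒ S*(3)=74.6284
t_2: node(2,0) S=59.8346 payoff=54.2754 vs cont=51.8890 → 54.2754 [stop]  node(2,1) S=93.0800 payoff=21.0300 vs cont=24.6398 → 24.6398 [wait]  node(2,2) S=144.7974 payoff=0.0000 vs cont=5.1833 → 5.1833 [wait]  ⇒ S*(2)=59.8346
t_1: node(1,0) S=74.6284 payoff=39.4816 vs cont=38.8374 → 39.4816 [stop]  node(1,1) S=116.0937 payoff=0.0000 vs cont=14.7342 → 14.7342 [wait]  ⇒ S*(1)=74.6284
t_0: node(0,0) S=93.0800 payoff=21.0300 vs cont=26.7121 → 26.7121 [wait]  ⇒ S*(0)=-

price = 26.7121
boundary = - 74.6284 59.8346 74.6284 93.0800
tree:
26.7121
39.4816 14.7342
54.2754 24.6398 5.1833
66.1367 39.4816 10.4405 0.0000
75.6466 54.2754 21.0300 0.0000 0.0000
83.2713 66.1367 39.4816 0.0000 0.0000 0.0000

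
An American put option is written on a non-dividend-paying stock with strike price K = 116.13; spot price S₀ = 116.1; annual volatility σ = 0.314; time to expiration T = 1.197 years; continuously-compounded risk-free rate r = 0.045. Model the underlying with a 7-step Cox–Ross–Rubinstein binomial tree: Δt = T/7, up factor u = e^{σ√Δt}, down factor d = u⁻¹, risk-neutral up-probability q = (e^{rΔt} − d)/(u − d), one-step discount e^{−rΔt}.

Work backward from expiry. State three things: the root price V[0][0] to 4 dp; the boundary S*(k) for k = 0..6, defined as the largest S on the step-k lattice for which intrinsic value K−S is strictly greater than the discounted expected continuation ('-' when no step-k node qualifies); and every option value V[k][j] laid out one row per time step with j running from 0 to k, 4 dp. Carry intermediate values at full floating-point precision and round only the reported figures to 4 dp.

params: Δt=0.17100 u=1.13865 d=0.87823 q=0.49725 e^(-rΔt)=0.99233
t_7 payoffs: 69.3464 55.4737 37.4873 14.1674 0.0000 0.0000 0.0000 0.0000
t_6: node(6,0) S=53.2702 payoff=62.8598 vs cont=61.9696 → 62.8598 [stop]  node(6,1) S=69.0664 payoff=47.0636 vs cont=46.1734 → 47.0636 [stop]  node(6,2) S=89.5467 payoff=26.5833 vs cont=25.6931 → 26.5833 [stop]  node(6,3) S=116.1000 payoff=0.0300 vs cont=7.0681 → 7.0681 [wait]  node(6,4) S=150.5271 payoff=0.0000 vs cont=0.0000 → 0.0000 [wait]  node(6,5) S=195.1629 payoff=0.0000 vs cont=0.0000 → 0.0000 [wait]  node(6,6) S=253.0346 payoff=0.0000 vs cont=0.0000 → 0.0000 [wait]  ⇒ S*(6)=89.5467
t_5: node(5,0) S=60.6563 payoff=55.4737 vs cont=54.5835 → 55.4737 [stop]  node(5,1) S=78.6427 payoff=37.4873 vs cont=36.5971 → 37.4873 [stop]  node(5,2) S=101.9626 payoff=14.1674 vs cont=16.7500 → 16.7500 [wait]  node(5,3) S=132.1976 payoff=0.0000 vs cont=3.5263 → 3.5263 [wait]  node(5,4) S=171.3981 payoff=0.0000 vs cont=0.0000 → 0.0000 [wait]  node(5,5) S=222.2228 payoff=0.0000 vs cont=0.0000 → 0.0000 [wait]  ⇒ S*(5)=78.6427
t_4: node(4,0) S=69.0664 payoff=47.0636 vs cont=46.1734 → 47.0636 [stop]  node(4,1) S=89.5467 payoff=26.5833 vs cont=26.9675 → 26.9675 [wait]  node(4,2) S=116.1000 payoff=0.0300 vs cont=10.0966 → 10.0966 [wait]  node(4,3) S=150.5271 payoff=0.0000 vs cont=1.7593 → 1.7593 [wait]  node(4,4) S=195.1629 payoff=0.0000 vs cont=0.0000 → 0.0000 [wait]  ⇒ S*(4)=69.0664
t_3: node(3,0) S=78.6427 payoff=37.4873 vs cont=36.7867 → 37.4873 [stop]  node(3,1) S=101.9626 payoff=14.1674 vs cont=18.4361 → 18.4361 [wait]  node(3,2) S=132.1976 payoff=0.0000 vs cont=5.9053 → 5.9053 [wait]  node(3,3) S=171.3981 payoff=0.0000 vs cont=0.8777 → 0.8777 [wait]  ⇒ S*(3)=78.6427
t_2: node(2,0) S=89.5467 payoff=26.5833 vs cont=27.7994 → 27.7994 [wait]  node(2,1) S=116.1000 payoff=0.0300 vs cont=12.1116 → 12.1116 [wait]  node(2,2) S=150.5271 payoff=0.0000 vs cont=3.3792 → 3.3792 [wait]  ⇒ S*(2)=-
t_1: node(1,0) S=101.9626 payoff=14.1674 vs cont=19.8454 → 19.8454 [wait]  node(1,1) S=132.1976 payoff=0.0000 vs cont=7.7099 → 7.7099 [wait]  ⇒ S*(1)=-
t_0: node(0,0) S=116.1000 payoff=0.0300 vs cont=13.7052 → 13.7052 [wait]  ⇒ S*(0)=-

price = 13.7052
boundary = - - - 78.6427 69.0664 78.6427 89.5467
tree:
13.7052
19.8454 7.7099
27.7994 12.1116 3.3792
37.4873 18.4361 5.9053 0.8777
47.0636 26.9675 10.0966 1.7593 0.0000
55.4737 37.4873 16.7500 3.5263 0.0000 0.0000
62.8598 47.0636 26.5833 7.0681 0.0000 0.0000 0.0000
69.3464 55.4737 37.4873 14.1674 0.0000 0.0000 0.0000 0.0000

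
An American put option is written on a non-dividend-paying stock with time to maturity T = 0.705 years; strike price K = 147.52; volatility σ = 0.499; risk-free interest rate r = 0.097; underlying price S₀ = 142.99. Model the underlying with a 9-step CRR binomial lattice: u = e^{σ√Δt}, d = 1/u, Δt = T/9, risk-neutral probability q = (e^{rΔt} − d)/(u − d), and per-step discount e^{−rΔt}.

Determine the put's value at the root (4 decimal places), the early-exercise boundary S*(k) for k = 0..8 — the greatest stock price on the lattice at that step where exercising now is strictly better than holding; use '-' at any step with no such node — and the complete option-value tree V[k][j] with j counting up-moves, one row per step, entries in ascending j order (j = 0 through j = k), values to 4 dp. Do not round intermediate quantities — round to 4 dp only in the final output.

Δt=0.07833, u=1.14988, d=0.86965, q=0.49236, disc=e^(-rΔt)=0.99243
k=9 terminal: V=max(K-S,0) → 106.8362 93.7266 76.3927 53.4732 23.1683 0.0000 0.0000 0.0000 0.0000 0.0000
k=8: j=0 S=46.7816 intr=100.7384 cont=99.6217 V=100.7384[EX]; j=1 S=61.8561 intr=85.6639 cont=84.5472 V=85.6639[EX]; j=2 S=81.7881 intr=65.7319 cont=64.6152 V=65.7319[EX]; j=3 S=108.1429 intr=39.3771 cont=38.2604 V=39.3771[EX]; j=4 S=142.9900 intr=4.5300 cont=11.6721 V=11.6721[hold]; j=5 S=189.0659 intr=0.0000 cont=0.0000 V=0.0000[hold]; j=6 S=249.9890 intr=0.0000 cont=0.0000 V=0.0000[hold]; j=7 S=330.5435 intr=0.0000 cont=0.0000 V=0.0000[hold]; j=8 S=437.0551 intr=0.0000 cont=0.0000 V=0.0000[hold]  S*(8)=108.1429
k=7: j=0 S=53.7934 intr=93.7266 cont=92.6100 V=93.7266[EX]; j=1 S=71.1273 intr=76.3927 cont=75.2760 V=76.3927[EX]; j=2 S=94.0468 intr=53.4732 cont=52.3565 V=53.4732[EX]; j=3 S=124.3517 intr=23.1683 cont=25.5415 V=25.5415[hold]; j=4 S=164.4218 intr=0.0000 cont=5.8804 V=5.8804[hold]; j=5 S=217.4038 intr=0.0000 cont=0.0000 V=0.0000[hold]; j=6 S=287.4582 intr=0.0000 cont=0.0000 V=0.0000[hold]; j=7 S=380.0865 intr=0.0000 cont=0.0000 V=0.0000[hold]  S*(7)=94.0468
k=6: j=0 S=61.8561 intr=85.6639 cont=84.5472 V=85.6639[EX]; j=1 S=81.7881 intr=65.7319 cont=64.6152 V=65.7319[EX]; j=2 S=108.1429 intr=39.3771 cont=39.4201 V=39.4201[hold]; j=3 S=142.9900 intr=4.5300 cont=15.7411 V=15.7411[hold]; j=4 S=189.0659 intr=0.0000 cont=2.9625 V=2.9625[hold]; j=5 S=249.9890 intr=0.0000 cont=0.0000 V=0.0000[hold]; j=6 S=330.5435 intr=0.0000 cont=0.0000 V=0.0000[hold]  S*(6)=81.7881
k=5: j=0 S=71.1273 intr=76.3927 cont=75.2760 V=76.3927[EX]; j=1 S=94.0468 intr=53.4732 cont=52.3775 V=53.4732[EX]; j=2 S=124.3517 intr=23.1683 cont=27.5514 V=27.5514[hold]; j=3 S=164.4218 intr=0.0000 cont=9.3779 V=9.3779[hold]; j=4 S=217.4038 intr=0.0000 cont=1.4925 V=1.4925[hold]; j=5 S=287.4582 intr=0.0000 cont=0.0000 V=0.0000[hold]  S*(5)=94.0468
k=4: j=0 S=81.7881 intr=65.7319 cont=64.6152 V=65.7319[EX]; j=1 S=108.1429 intr=39.3771 cont=40.4022 V=40.4022[hold]; j=2 S=142.9900 intr=4.5300 cont=18.4627 V=18.4627[hold]; j=3 S=189.0659 intr=0.0000 cont=5.4539 V=5.4539[hold]; j=4 S=249.9890 intr=0.0000 cont=0.7519 V=0.7519[hold]  S*(4)=81.7881
k=3: j=0 S=94.0468 intr=53.4732 cont=52.8574 V=53.4732[EX]; j=1 S=124.3517 intr=23.1683 cont=29.3760 V=29.3760[hold]; j=2 S=164.4218 intr=0.0000 cont=11.9664 V=11.9664[hold]; j=3 S=217.4038 intr=0.0000 cont=3.1151 V=3.1151[hold]  S*(3)=94.0468
k=2: j=0 S=108.1429 intr=39.3771 cont=41.2937 V=41.2937[hold]; j=1 S=142.9900 intr=4.5300 cont=20.6467 V=20.6467[hold]; j=2 S=189.0659 intr=0.0000 cont=7.5508 V=7.5508[hold]  S*(2)=-
k=1: j=0 S=124.3517 intr=23.1683 cont=30.8924 V=30.8924[hold]; j=1 S=164.4218 intr=0.0000 cont=14.0913 V=14.0913[hold]  S*(1)=-
k=0: j=0 S=142.9900 intr=4.5300 cont=22.4490 V=22.4490[hold]  S*(0)=-

price = 22.4490
boundary = - - - 94.0468 81.7881 94.0468 81.7881 94.0468 108.1429
tree:
22.4490
30.8924 14.0913
41.2937 20.6467 7.5508
53.4732 29.3760 11.9664 3.1151
65.7319 40.4022 18.4627 5.4539 0.7519
76.3927 53.4732 27.5514 9.3779 1.4925 0.0000
85.6639 65.7319 39.4201 15.7411 2.9625 0.0000 0.0000
93.7266 76.3927 53.4732 25.5415 5.8804 0.0000 0.0000 0.0000
100.7384 85.6639 65.7319 39.3771 11.6721 0.0000 0.0000 0.0000 0.0000
106.8362 93.7266 76.3927 53.4732 23.1683 0.0000 0.0000 0.0000 0.0000 0.0000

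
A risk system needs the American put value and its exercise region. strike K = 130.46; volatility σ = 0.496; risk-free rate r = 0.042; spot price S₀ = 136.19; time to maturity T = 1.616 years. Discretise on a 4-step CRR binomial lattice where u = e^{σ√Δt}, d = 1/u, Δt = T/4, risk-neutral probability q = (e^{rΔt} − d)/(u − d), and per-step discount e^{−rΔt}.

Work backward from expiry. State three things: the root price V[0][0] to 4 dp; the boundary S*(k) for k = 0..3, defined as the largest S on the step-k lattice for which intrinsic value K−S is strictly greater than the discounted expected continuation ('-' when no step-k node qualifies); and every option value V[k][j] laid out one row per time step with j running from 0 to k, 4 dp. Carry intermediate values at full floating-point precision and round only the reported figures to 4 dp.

price = 25.1886
boundary = - - 72.4956 52.8926
tree:
25.1886
38.9423 9.2390
57.9644 17.0401 0.0000
77.5674 31.4280 0.0000 0.0000
91.8697 57.9644 0.0000 0.0000 0.0000

params: Δt=0.40400 u=1.37062 d=0.72960 q=0.44853 e^(-rΔt)=0.98318
t_4 payoffs: 91.8697 57.9644 0.0000 0.0000 0.0000
t_3: node(3,0) S=52.8926 payoff=77.5674 vs cont=75.3724 → 77.5674 [stop]  node(3,1) S=99.3639 payoff=31.0961 vs cont=31.4280 → 31.4280 [wait]  node(3,2) S=186.6646 payoff=0.0000 vs cont=0.0000 → 0.0000 [wait]  node(3,3) S=350.6675 payoff=0.0000 vs cont=0.0000 → 0.0000 [wait]  ⇒ S*(3)=52.8926
t_2: node(2,0) S=72.4956 payoff=57.9644 vs cont=55.9158 → 57.9644 [stop]  node(2,1) S=136.1900 payoff=0.0000 vs cont=17.0401 → 17.0401 [wait]  node(2,2) S=255.8461 payoff=0.0000 vs cont=0.0000 → 0.0000 [wait]  ⇒ S*(2)=72.4956
t_1: node(1,0) S=99.3639 payoff=31.0961 vs cont=38.9423 → 38.9423 [wait]  node(1,1) S=186.6646 payoff=0.0000 vs cont=9.2390 → 9.2390 [wait]  ⇒ S*(1)=-
t_0: node(0,0) S=136.1900 payoff=0.0000 vs cont=25.1886 → 25.1886 [wait]  ⇒ S*(0)=-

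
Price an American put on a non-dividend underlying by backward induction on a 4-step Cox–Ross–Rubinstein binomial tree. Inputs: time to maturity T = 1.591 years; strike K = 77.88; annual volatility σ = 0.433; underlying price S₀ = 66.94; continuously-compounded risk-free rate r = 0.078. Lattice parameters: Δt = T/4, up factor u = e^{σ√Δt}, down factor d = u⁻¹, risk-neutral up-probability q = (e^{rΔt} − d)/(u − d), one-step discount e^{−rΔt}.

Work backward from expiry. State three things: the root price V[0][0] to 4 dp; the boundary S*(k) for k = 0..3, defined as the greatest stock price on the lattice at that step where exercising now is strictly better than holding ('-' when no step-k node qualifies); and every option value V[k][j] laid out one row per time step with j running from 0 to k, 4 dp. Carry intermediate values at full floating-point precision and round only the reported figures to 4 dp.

price = 17.6804
boundary = - 50.9434 38.7695 50.9434
tree:
17.6804
26.9366 9.1519
39.1105 15.9099 2.6834
48.3753 26.9366 5.4181 0.0000
55.4260 39.1105 10.9400 0.0000 0.0000

Δt=0.39775  u=1.31401  d=0.76103  q=0.48913  discount=0.96945
step 4 (expiry): payoffs max(K−S,0) = 55.4260 39.1105 10.9400 0.0000 0.0000
step 3: (k=3,j=0): S=29.5047, (K−S)⁺=48.3753, hold=45.9962 ⇒ V=48.3753 exercise | (k=3,j=1): S=50.9434, (K−S)⁺=26.9366, hold=24.5575 ⇒ V=26.9366 exercise | (k=3,j=2): S=87.9597, (K−S)⁺=0.0000, hold=5.4181 ⇒ V=5.4181 continue | (k=3,j=3): S=151.8727, (K−S)⁺=0.0000, hold=0.0000 ⇒ V=0.0000 continue  boundary S*=50.9434
step 2: (k=2,j=0): S=38.7695, (K−S)⁺=39.1105, hold=36.7314 ⇒ V=39.1105 exercise | (k=2,j=1): S=66.9400, (K−S)⁺=10.9400, hold=15.9099 ⇒ V=15.9099 continue | (k=2,j=2): S=115.5797, (K−S)⁺=0.0000, hold=2.6834 ⇒ V=2.6834 continue  boundary S*=38.7695
step 1: (k=1,j=0): S=50.9434, (K−S)⁺=26.9366, hold=26.9142 ⇒ V=26.9366 exercise | (k=1,j=1): S=87.9597, (K−S)⁺=0.0000, hold=9.1519 ⇒ V=9.1519 continue  boundary S*=50.9434
step 0: (k=0,j=0): S=66.9400, (K−S)⁺=10.9400, hold=17.6804 ⇒ V=17.6804 continue  boundary S*=-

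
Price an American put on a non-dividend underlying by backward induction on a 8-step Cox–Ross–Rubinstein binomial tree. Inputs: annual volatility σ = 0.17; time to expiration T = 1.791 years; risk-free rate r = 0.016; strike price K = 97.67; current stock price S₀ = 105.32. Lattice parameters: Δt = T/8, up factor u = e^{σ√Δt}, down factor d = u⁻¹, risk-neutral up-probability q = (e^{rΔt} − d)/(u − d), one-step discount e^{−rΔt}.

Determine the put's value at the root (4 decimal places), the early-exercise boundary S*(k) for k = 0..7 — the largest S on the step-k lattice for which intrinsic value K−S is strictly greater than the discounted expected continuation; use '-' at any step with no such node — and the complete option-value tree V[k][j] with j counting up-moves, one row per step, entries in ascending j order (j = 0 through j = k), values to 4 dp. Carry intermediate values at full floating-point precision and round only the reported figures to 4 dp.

price = 5.1682
boundary = - - - - 76.3447 70.4443 76.3447 82.7393
tree:
5.1682
7.7309 2.6646
11.2344 4.3131 1.0495
15.7834 6.8053 1.8734 0.2403
21.3253 10.4024 3.2881 0.4844 0.0000
27.2257 15.2778 5.6438 0.9765 0.0000 0.0000
32.6701 21.3253 9.3920 1.9685 0.0000 0.0000 0.0000
37.6937 27.2257 14.9307 3.9685 0.0000 0.0000 0.0000 0.0000
42.3290 32.6701 21.3253 8.0005 0.0000 0.0000 0.0000 0.0000 0.0000

Δt=0.22387, u=1.08376, d=0.92271, q=0.50218, disc=e^(-rΔt)=0.99642
k=8 terminal: V=max(K-S,0) → 42.3290 32.6701 21.3253 8.0005 0.0000 0.0000 0.0000 0.0000 0.0000
k=7: j=0 S=59.9763 intr=37.6937 cont=37.3445 V=37.6937[EX]; j=1 S=70.4443 intr=27.2257 cont=26.8765 V=27.2257[EX]; j=2 S=82.7393 intr=14.9307 cont=14.5815 V=14.9307[EX]; j=3 S=97.1802 intr=0.4898 cont=3.9685 V=3.9685[hold]; j=4 S=114.1416 intr=0.0000 cont=0.0000 V=0.0000[hold]; j=5 S=134.0633 intr=0.0000 cont=0.0000 V=0.0000[hold]; j=6 S=157.4621 intr=0.0000 cont=0.0000 V=0.0000[hold]; j=7 S=184.9447 intr=0.0000 cont=0.0000 V=0.0000[hold]  S*(7)=82.7393
k=6: j=0 S=64.9999 intr=32.6701 cont=32.3209 V=32.6701[EX]; j=1 S=76.3447 intr=21.3253 cont=20.9761 V=21.3253[EX]; j=2 S=89.6695 intr=8.0005 cont=9.3920 V=9.3920[hold]; j=3 S=105.3200 intr=0.0000 cont=1.9685 V=1.9685[hold]; j=4 S=123.7020 intr=0.0000 cont=0.0000 V=0.0000[hold]; j=5 S=145.2924 intr=0.0000 cont=0.0000 V=0.0000[hold]; j=6 S=170.6510 intr=0.0000 cont=0.0000 V=0.0000[hold]  S*(6)=76.3447
k=5: j=0 S=70.4443 intr=27.2257 cont=26.8765 V=27.2257[EX]; j=1 S=82.7393 intr=14.9307 cont=15.2778 V=15.2778[hold]; j=2 S=97.1802 intr=0.4898 cont=5.6438 V=5.6438[hold]; j=3 S=114.1416 intr=0.0000 cont=0.9765 V=0.9765[hold]; j=4 S=134.0633 intr=0.0000 cont=0.0000 V=0.0000[hold]; j=5 S=157.4621 intr=0.0000 cont=0.0000 V=0.0000[hold]  S*(5)=70.4443
k=4: j=0 S=76.3447 intr=21.3253 cont=21.1498 V=21.3253[EX]; j=1 S=89.6695 intr=8.0005 cont=10.4024 V=10.4024[hold]; j=2 S=105.3200 intr=0.0000 cont=3.2881 V=3.2881[hold]; j=3 S=123.7020 intr=0.0000 cont=0.4844 V=0.4844[hold]; j=4 S=145.2924 intr=0.0000 cont=0.0000 V=0.0000[hold]  S*(4)=76.3447
k=3: j=0 S=82.7393 intr=14.9307 cont=15.7834 V=15.7834[hold]; j=1 S=97.1802 intr=0.4898 cont=6.8053 V=6.8053[hold]; j=2 S=114.1416 intr=0.0000 cont=1.8734 V=1.8734[hold]; j=3 S=134.0633 intr=0.0000 cont=0.2403 V=0.2403[hold]  S*(3)=-
k=2: j=0 S=89.6695 intr=8.0005 cont=11.2344 V=11.2344[hold]; j=1 S=105.3200 intr=0.0000 cont=4.3131 V=4.3131[hold]; j=2 S=123.7020 intr=0.0000 cont=1.0495 V=1.0495[hold]  S*(2)=-
k=1: j=0 S=97.1802 intr=0.4898 cont=7.7309 V=7.7309[hold]; j=1 S=114.1416 intr=0.0000 cont=2.6646 V=2.6646[hold]  S*(1)=-
k=0: j=0 S=105.3200 intr=0.0000 cont=5.1682 V=5.1682[hold]  S*(0)=-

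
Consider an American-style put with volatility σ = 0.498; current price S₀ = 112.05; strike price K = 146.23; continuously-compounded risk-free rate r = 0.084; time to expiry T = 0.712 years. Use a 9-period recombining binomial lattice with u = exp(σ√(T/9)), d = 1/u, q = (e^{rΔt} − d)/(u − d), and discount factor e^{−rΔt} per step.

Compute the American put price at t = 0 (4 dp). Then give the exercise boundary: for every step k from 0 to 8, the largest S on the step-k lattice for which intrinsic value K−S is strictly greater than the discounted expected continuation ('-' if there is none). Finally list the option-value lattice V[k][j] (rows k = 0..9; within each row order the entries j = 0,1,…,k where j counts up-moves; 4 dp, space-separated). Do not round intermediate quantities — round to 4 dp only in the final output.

price = 38.8327
boundary = - - 84.6736 73.6064 84.6736 97.4047 84.6736 97.4047 112.0500
tree:
38.8327
49.5794 28.1215
61.5564 37.7279 18.4570
72.6236 49.0324 26.4183 10.3814
82.2442 61.5564 36.6013 16.1273 4.5128
90.6074 72.6236 48.8253 24.3144 7.7838 1.1530
97.8774 82.2442 61.5564 35.2990 13.1564 2.2703 0.0000
104.1973 90.6074 72.6236 48.8253 21.6322 4.4703 0.0000 0.0000
109.6911 97.8774 82.2442 61.5564 34.1800 8.8024 0.0000 0.0000 0.0000
114.4669 104.1973 90.6074 72.6236 48.8253 17.3327 0.0000 0.0000 0.0000 0.0000

Δt=0.07911, u=1.15036, d=0.86930, q=0.48876, disc=e^(-rΔt)=0.99338
k=9 terminal: V=max(K-S,0) → 114.4669 104.1973 90.6074 72.6236 48.8253 17.3327 0.0000 0.0000 0.0000 0.0000
k=8: j=0 S=36.5389 intr=109.6911 cont=108.7226 V=109.6911[EX]; j=1 S=48.3526 intr=97.8774 cont=96.9089 V=97.8774[EX]; j=2 S=63.9858 intr=82.2442 cont=81.2757 V=82.2442[EX]; j=3 S=84.6736 intr=61.5564 cont=60.5879 V=61.5564[EX]; j=4 S=112.0500 intr=34.1800 cont=33.2115 V=34.1800[EX]; j=5 S=148.2777 intr=0.0000 cont=8.8024 V=8.8024[hold]; j=6 S=196.2185 intr=0.0000 cont=0.0000 V=0.0000[hold]; j=7 S=259.6594 intr=0.0000 cont=0.0000 V=0.0000[hold]; j=8 S=343.6119 intr=0.0000 cont=0.0000 V=0.0000[hold]  S*(8)=112.0500
k=7: j=0 S=42.0327 intr=104.1973 cont=103.2287 V=104.1973[EX]; j=1 S=55.6226 intr=90.6074 cont=89.6388 V=90.6074[EX]; j=2 S=73.6064 intr=72.6236 cont=71.6550 V=72.6236[EX]; j=3 S=97.4047 intr=48.8253 cont=47.8568 V=48.8253[EX]; j=4 S=128.8973 intr=17.3327 cont=21.6322 V=21.6322[hold]; j=5 S=170.5721 intr=0.0000 cont=4.4703 V=4.4703[hold]; j=6 S=225.7211 intr=0.0000 cont=0.0000 V=0.0000[hold]; j=7 S=298.7006 intr=0.0000 cont=0.0000 V=0.0000[hold]  S*(7)=97.4047
k=6: j=0 S=48.3526 intr=97.8774 cont=96.9089 V=97.8774[EX]; j=1 S=63.9858 intr=82.2442 cont=81.2757 V=82.2442[EX]; j=2 S=84.6736 intr=61.5564 cont=60.5879 V=61.5564[EX]; j=3 S=112.0500 intr=34.1800 cont=35.2990 V=35.2990[hold]; j=4 S=148.2777 intr=0.0000 cont=13.1564 V=13.1564[hold]; j=5 S=196.2185 intr=0.0000 cont=2.2703 V=2.2703[hold]; j=6 S=259.6594 intr=0.0000 cont=0.0000 V=0.0000[hold]  S*(6)=84.6736
k=5: j=0 S=55.6226 intr=90.6074 cont=89.6388 V=90.6074[EX]; j=1 S=73.6064 intr=72.6236 cont=71.6550 V=72.6236[EX]; j=2 S=97.4047 intr=48.8253 cont=48.4001 V=48.8253[EX]; j=3 S=128.8973 intr=17.3327 cont=24.3144 V=24.3144[hold]; j=4 S=170.5721 intr=0.0000 cont=7.7838 V=7.7838[hold]; j=5 S=225.7211 intr=0.0000 cont=1.1530 V=1.1530[hold]  S*(5)=97.4047
k=4: j=0 S=63.9858 intr=82.2442 cont=81.2757 V=82.2442[EX]; j=1 S=84.6736 intr=61.5564 cont=60.5879 V=61.5564[EX]; j=2 S=112.0500 intr=34.1800 cont=36.6013 V=36.6013[hold]; j=3 S=148.2777 intr=0.0000 cont=16.1273 V=16.1273[hold]; j=4 S=196.2185 intr=0.0000 cont=4.5128 V=4.5128[hold]  S*(4)=84.6736
k=3: j=0 S=73.6064 intr=72.6236 cont=71.6550 V=72.6236[EX]; j=1 S=97.4047 intr=48.8253 cont=49.0324 V=49.0324[hold]; j=2 S=128.8973 intr=17.3327 cont=26.4183 V=26.4183[hold]; j=3 S=170.5721 intr=0.0000 cont=10.3814 V=10.3814[hold]  S*(3)=73.6064
k=2: j=0 S=84.6736 intr=61.5564 cont=60.6885 V=61.5564[EX]; j=1 S=112.0500 intr=34.1800 cont=37.7279 V=37.7279[hold]; j=2 S=148.2777 intr=0.0000 cont=18.4570 V=18.4570[hold]  S*(2)=84.6736
k=1: j=0 S=97.4047 intr=48.8253 cont=49.5794 V=49.5794[hold]; j=1 S=128.8973 intr=17.3327 cont=28.1215 V=28.1215[hold]  S*(1)=-
k=0: j=0 S=112.0500 intr=34.1800 cont=38.8327 V=38.8327[hold]  S*(0)=-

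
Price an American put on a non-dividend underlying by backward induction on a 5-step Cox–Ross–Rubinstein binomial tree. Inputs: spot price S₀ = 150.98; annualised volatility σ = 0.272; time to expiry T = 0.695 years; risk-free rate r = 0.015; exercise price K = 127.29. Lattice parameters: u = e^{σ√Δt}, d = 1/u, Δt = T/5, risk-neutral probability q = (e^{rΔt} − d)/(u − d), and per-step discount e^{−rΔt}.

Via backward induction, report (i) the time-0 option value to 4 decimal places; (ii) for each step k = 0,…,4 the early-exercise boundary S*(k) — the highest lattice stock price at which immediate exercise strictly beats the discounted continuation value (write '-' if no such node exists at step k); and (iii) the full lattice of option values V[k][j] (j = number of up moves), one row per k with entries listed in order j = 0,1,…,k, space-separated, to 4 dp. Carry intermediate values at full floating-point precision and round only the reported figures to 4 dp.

price = 4.0100
boundary = - - - - 100.6362
tree:
4.0100
6.7561 1.1106
11.1102 2.1607 0.0000
17.6578 4.2039 0.0000 0.0000
26.6538 8.1791 0.0000 0.0000 0.0000
36.3589 15.9130 0.0000 0.0000 0.0000 0.0000

Δt=0.13900  u=1.10673  d=0.90356  q=0.48494  discount=0.99792
step 5 (expiry): payoffs max(K−S,0) = 36.3589 15.9130 0.0000 0.0000 0.0000 0.0000
step 4: (k=4,j=0): S=100.6362, (K−S)⁺=26.6538, hold=26.3887 ⇒ V=26.6538 exercise | (k=4,j=1): S=123.2641, (K−S)⁺=4.0259, hold=8.1791 ⇒ V=8.1791 continue | (k=4,j=2): S=150.9800, (K−S)⁺=0.0000, hold=0.0000 ⇒ V=0.0000 continue | (k=4,j=3): S=184.9278, (K−S)⁺=0.0000, hold=0.0000 ⇒ V=0.0000 continue | (k=4,j=4): S=226.5087, (K−S)⁺=0.0000, hold=0.0000 ⇒ V=0.0000 continue  boundary S*=100.6362
step 3: (k=3,j=0): S=111.3770, (K−S)⁺=15.9130, hold=17.6578 ⇒ V=17.6578 continue | (k=3,j=1): S=136.4200, (K−S)⁺=0.0000, hold=4.2039 ⇒ V=4.2039 continue | (k=3,j=2): S=167.0940, (K−S)⁺=0.0000, hold=0.0000 ⇒ V=0.0000 continue | (k=3,j=3): S=204.6649, (K−S)⁺=0.0000, hold=0.0000 ⇒ V=0.0000 continue  boundary S*=-
step 2: (k=2,j=0): S=123.2641, (K−S)⁺=4.0259, hold=11.1102 ⇒ V=11.1102 continue | (k=2,j=1): S=150.9800, (K−S)⁺=0.0000, hold=2.1607 ⇒ V=2.1607 continue | (k=2,j=2): S=184.9278, (K−S)⁺=0.0000, hold=0.0000 ⇒ V=0.0000 continue  boundary S*=-
step 1: (k=1,j=0): S=136.4200, (K−S)⁺=0.0000, hold=6.7561 ⇒ V=6.7561 continue | (k=1,j=1): S=167.0940, (K−S)⁺=0.0000, hold=1.1106 ⇒ V=1.1106 continue  boundary S*=-
step 0: (k=0,j=0): S=150.9800, (K−S)⁺=0.0000, hold=4.0100 ⇒ V=4.0100 continue  boundary S*=-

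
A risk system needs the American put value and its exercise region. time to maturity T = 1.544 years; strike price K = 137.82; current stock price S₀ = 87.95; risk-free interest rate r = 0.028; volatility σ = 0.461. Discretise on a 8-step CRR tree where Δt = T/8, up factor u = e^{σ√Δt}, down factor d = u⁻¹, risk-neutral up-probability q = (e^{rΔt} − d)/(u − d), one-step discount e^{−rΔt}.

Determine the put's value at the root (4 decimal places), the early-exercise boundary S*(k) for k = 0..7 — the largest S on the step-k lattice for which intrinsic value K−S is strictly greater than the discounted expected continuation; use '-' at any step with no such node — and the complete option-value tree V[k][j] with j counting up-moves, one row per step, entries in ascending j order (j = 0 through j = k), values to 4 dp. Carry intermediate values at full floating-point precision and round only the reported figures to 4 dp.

Δt=0.19300, u=1.22449, d=0.81667, q=0.46283, disc=e^(-rΔt)=0.99461
k=8 terminal: V=max(K-S,0) → 120.4184 111.7283 98.6987 79.1624 49.8700 5.9496 0.0000 0.0000 0.0000
k=7: j=0 S=21.3082 intr=116.5118 cont=115.7691 V=116.5118[EX]; j=1 S=31.9490 intr=105.8710 cont=105.1282 V=105.8710[EX]; j=2 S=47.9037 intr=89.9163 cont=89.1736 V=89.9163[EX]; j=3 S=71.8257 intr=65.9943 cont=65.2515 V=65.9943[EX]; j=4 S=107.6940 intr=30.1260 cont=29.3832 V=30.1260[EX]; j=5 S=161.4741 intr=0.0000 cont=3.1788 V=3.1788[hold]; j=6 S=242.1108 intr=0.0000 cont=0.0000 V=0.0000[hold]; j=7 S=363.0159 intr=0.0000 cont=0.0000 V=0.0000[hold]  S*(7)=107.6940
k=6: j=0 S=26.0917 intr=111.7283 cont=110.9856 V=111.7283[EX]; j=1 S=39.1213 intr=98.6987 cont=97.9559 V=98.6987[EX]; j=2 S=58.6576 intr=79.1624 cont=78.4196 V=79.1624[EX]; j=3 S=87.9500 intr=49.8700 cont=49.1272 V=49.8700[EX]; j=4 S=131.8704 intr=5.9496 cont=17.5589 V=17.5589[hold]; j=5 S=197.7236 intr=0.0000 cont=1.6983 V=1.6983[hold]; j=6 S=296.4626 intr=0.0000 cont=0.0000 V=0.0000[hold]  S*(6)=87.9500
k=5: j=0 S=31.9490 intr=105.8710 cont=105.1282 V=105.8710[EX]; j=1 S=47.9037 intr=89.9163 cont=89.1736 V=89.9163[EX]; j=2 S=71.8257 intr=65.9943 cont=65.2515 V=65.9943[EX]; j=3 S=107.6940 intr=30.1260 cont=34.7274 V=34.7274[hold]; j=4 S=161.4741 intr=0.0000 cont=10.1631 V=10.1631[hold]; j=5 S=242.1108 intr=0.0000 cont=0.9074 V=0.9074[hold]  S*(5)=71.8257
k=4: j=0 S=39.1213 intr=98.6987 cont=97.9559 V=98.6987[EX]; j=1 S=58.6576 intr=79.1624 cont=78.4196 V=79.1624[EX]; j=2 S=87.9500 intr=49.8700 cont=51.2454 V=51.2454[hold]; j=3 S=131.8704 intr=5.9496 cont=23.2325 V=23.2325[hold]; j=4 S=197.7236 intr=0.0000 cont=5.8476 V=5.8476[hold]  S*(4)=58.6576
k=3: j=0 S=47.9037 intr=89.9163 cont=89.1736 V=89.9163[EX]; j=1 S=71.8257 intr=65.9943 cont=65.8846 V=65.9943[EX]; j=2 S=107.6940 intr=30.1260 cont=38.0739 V=38.0739[hold]; j=3 S=161.4741 intr=0.0000 cont=15.1044 V=15.1044[hold]  S*(3)=71.8257
k=2: j=0 S=58.6576 intr=79.1624 cont=78.4196 V=79.1624[EX]; j=1 S=87.9500 intr=49.8700 cont=52.7859 V=52.7859[hold]; j=2 S=131.8704 intr=5.9496 cont=27.2951 V=27.2951[hold]  S*(2)=58.6576
k=1: j=0 S=71.8257 intr=65.9943 cont=66.5938 V=66.5938[hold]; j=1 S=107.6940 intr=30.1260 cont=40.7672 V=40.7672[hold]  S*(1)=-
k=0: j=0 S=87.9500 intr=49.8700 cont=54.3460 V=54.3460[hold]  S*(0)=-

price = 54.3460
boundary = - - 58.6576 71.8257 58.6576 71.8257 87.9500 107.6940
tree:
54.3460
66.5938 40.7672
79.1624 52.7859 27.2951
89.9163 65.9943 38.0739 15.1044
98.6987 79.1624 51.2454 23.2325 5.8476
105.8710 89.9163 65.9943 34.7274 10.1631 0.9074
111.7283 98.6987 79.1624 49.8700 17.5589 1.6983 0.0000
116.5118 105.8710 89.9163 65.9943 30.1260 3.1788 0.0000 0.0000
120.4184 111.7283 98.6987 79.1624 49.8700 5.9496 0.0000 0.0000 0.0000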